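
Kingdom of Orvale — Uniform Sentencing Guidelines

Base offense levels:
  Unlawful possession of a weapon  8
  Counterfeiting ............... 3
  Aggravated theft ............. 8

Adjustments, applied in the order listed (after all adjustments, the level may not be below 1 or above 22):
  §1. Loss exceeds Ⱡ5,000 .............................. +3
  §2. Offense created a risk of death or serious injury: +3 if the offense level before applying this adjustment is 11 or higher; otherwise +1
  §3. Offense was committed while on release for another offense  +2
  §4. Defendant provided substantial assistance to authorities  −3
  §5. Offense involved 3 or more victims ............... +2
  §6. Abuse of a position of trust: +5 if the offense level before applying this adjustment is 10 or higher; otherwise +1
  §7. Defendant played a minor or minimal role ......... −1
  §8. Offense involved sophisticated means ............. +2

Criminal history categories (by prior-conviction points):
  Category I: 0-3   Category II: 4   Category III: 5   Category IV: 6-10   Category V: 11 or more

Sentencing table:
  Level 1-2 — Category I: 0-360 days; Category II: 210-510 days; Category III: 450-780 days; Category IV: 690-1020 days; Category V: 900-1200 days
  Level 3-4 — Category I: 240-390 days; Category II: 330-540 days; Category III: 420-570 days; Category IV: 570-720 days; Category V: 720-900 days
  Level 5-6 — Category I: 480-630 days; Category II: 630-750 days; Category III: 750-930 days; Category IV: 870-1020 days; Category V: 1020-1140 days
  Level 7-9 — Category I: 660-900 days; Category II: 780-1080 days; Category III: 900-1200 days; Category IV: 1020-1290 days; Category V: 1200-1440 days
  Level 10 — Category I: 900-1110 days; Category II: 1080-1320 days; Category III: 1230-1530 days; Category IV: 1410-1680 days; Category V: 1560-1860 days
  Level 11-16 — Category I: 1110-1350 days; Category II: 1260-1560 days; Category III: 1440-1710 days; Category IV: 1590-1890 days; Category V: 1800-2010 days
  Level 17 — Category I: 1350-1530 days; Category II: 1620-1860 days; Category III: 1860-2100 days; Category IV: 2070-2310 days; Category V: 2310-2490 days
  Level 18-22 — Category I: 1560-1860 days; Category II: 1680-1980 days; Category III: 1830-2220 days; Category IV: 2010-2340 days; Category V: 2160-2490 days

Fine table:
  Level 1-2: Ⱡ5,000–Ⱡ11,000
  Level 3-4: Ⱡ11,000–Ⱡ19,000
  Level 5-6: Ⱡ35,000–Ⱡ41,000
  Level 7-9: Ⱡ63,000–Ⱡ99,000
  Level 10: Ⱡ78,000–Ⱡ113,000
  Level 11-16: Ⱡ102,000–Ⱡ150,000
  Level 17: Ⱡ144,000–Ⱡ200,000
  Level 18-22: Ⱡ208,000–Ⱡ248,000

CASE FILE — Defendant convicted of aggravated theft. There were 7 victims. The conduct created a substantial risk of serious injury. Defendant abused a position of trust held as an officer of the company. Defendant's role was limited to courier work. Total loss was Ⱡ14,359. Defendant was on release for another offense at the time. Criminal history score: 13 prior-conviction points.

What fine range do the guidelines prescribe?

Ⱡ208,000–Ⱡ248,000

Base offense level for aggravated theft: 8.
§1 applies: 8 + 3 = 11.
§2 applies (level before this adjustment is 11 ≥ 11, so +3): 11 + 3 = 14.
§3 applies: 14 + 2 = 16.
§4 does not apply.
§5 applies: 16 + 2 = 18.
§6 applies (level before this adjustment is 18 ≥ 10, so +5): 18 + 5 = 23.
§7 applies: 23 − 1 = 22.
Final offense level: 22.
Level 22 falls in the 18-22 band.
Fine table: Level 18-22 → Ⱡ208,000–Ⱡ248,000.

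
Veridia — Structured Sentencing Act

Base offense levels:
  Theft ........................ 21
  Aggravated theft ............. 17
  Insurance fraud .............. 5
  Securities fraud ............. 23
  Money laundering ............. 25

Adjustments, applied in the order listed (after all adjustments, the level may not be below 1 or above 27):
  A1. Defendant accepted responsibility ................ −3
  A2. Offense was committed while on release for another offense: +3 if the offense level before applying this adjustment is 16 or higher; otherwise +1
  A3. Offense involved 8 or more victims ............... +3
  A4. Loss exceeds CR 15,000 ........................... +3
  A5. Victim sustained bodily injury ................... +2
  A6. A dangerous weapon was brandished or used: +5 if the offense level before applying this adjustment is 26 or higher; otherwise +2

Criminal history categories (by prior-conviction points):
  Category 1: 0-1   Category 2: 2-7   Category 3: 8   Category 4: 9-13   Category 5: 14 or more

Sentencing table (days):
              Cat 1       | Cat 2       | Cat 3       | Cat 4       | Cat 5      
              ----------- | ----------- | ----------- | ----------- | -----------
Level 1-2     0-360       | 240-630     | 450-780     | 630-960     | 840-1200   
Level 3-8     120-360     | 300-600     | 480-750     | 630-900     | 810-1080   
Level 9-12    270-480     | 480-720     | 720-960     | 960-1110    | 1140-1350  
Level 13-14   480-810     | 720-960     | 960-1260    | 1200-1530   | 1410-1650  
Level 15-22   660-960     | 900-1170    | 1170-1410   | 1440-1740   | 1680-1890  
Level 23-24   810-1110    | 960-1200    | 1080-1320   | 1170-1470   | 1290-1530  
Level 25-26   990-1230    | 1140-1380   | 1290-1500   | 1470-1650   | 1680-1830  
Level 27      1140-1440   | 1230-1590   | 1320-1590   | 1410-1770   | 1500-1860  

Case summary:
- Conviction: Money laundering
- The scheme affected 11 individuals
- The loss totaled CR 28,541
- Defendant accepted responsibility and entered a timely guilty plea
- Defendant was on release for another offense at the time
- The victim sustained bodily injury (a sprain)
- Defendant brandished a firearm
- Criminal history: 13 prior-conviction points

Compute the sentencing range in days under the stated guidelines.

1410-1770 days

Base offense level for money laundering: 25.
A1 applies: 25 − 3 = 22.
A2 applies (level before this adjustment is 22 ≥ 16, so +3): 22 + 3 = 25.
A3 applies: 25 + 3 = 28.
A4 applies: 28 + 3 = 31.
A5 applies: 31 + 2 = 33.
A6 applies (level before this adjustment is 33 ≥ 26, so +5): 33 + 5 = 38.
Level 38 exceeds the maximum of 27; capped at 27.
Final offense level: 27.
Criminal history: 13 prior points → Category 4 (9-13).
Level 27 falls in the 27 band.
Grid: Level 27 × Category 4 = 1410-1770 days.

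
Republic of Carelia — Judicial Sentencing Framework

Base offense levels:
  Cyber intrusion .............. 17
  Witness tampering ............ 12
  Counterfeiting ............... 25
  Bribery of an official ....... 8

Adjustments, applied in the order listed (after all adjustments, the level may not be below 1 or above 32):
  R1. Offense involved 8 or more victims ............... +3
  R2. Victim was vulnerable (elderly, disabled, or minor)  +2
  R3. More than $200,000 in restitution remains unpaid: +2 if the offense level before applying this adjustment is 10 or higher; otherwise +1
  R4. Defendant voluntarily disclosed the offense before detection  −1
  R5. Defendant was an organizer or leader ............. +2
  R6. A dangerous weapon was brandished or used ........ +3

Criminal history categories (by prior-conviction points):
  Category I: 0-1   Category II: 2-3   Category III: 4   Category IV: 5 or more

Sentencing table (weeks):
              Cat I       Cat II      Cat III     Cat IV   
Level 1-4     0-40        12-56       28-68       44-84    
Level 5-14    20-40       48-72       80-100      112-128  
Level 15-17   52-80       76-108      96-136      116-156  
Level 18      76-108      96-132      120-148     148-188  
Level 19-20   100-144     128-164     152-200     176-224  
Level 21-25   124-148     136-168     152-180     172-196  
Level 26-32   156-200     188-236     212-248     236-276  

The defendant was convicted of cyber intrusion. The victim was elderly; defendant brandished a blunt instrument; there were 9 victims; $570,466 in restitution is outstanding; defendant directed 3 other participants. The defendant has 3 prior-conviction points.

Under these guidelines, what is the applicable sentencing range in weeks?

Base offense level for cyber intrusion: 17.
R1 applies: 17 + 3 = 20.
R2 applies: 20 + 2 = 22.
R3 applies (level before this adjustment is 22 ≥ 10, so +2): 22 + 2 = 24.
R5 applies: 24 + 2 = 26.
R6 applies: 26 + 3 = 29.
Final offense level: 29.
Criminal history: 3 prior points → Category II (2-3).
Level 29 falls in the 26-32 band.
Grid: Level 26-32 × Category II = 188-236 weeks.

188-236 weeks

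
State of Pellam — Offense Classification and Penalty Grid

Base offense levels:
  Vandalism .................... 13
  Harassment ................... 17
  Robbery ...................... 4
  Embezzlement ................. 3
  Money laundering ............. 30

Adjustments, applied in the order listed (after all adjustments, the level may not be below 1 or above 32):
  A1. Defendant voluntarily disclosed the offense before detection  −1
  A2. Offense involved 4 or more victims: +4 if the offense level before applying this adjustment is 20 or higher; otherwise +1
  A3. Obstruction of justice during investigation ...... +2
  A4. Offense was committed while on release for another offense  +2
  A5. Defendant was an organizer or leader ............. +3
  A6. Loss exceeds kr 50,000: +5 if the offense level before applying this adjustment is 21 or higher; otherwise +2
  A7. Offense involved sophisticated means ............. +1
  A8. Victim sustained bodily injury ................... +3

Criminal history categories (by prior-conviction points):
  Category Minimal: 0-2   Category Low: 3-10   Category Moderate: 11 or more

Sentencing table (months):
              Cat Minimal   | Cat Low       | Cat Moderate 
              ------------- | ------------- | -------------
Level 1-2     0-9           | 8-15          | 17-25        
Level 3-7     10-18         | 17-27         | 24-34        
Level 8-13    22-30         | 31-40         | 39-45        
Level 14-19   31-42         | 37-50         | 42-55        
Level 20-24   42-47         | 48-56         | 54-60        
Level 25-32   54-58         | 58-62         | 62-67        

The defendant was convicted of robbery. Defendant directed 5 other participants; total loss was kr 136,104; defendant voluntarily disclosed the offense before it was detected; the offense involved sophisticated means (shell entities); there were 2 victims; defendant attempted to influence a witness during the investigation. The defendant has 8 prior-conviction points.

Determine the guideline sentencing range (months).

31-40 months

Base offense level for robbery: 4.
A1 applies: 4 − 1 = 3.
A3 applies: 3 + 2 = 5.
A5 applies: 5 + 3 = 8.
A6 applies (level before this adjustment is 8 < 21, so +2): 8 + 2 = 10.
A7 applies: 10 + 1 = 11.
Final offense level: 11.
Criminal history: 8 prior points → Category Low (3-10).
Level 11 falls in the 8-13 band.
Grid: Level 8-13 × Category Low = 31-40 months.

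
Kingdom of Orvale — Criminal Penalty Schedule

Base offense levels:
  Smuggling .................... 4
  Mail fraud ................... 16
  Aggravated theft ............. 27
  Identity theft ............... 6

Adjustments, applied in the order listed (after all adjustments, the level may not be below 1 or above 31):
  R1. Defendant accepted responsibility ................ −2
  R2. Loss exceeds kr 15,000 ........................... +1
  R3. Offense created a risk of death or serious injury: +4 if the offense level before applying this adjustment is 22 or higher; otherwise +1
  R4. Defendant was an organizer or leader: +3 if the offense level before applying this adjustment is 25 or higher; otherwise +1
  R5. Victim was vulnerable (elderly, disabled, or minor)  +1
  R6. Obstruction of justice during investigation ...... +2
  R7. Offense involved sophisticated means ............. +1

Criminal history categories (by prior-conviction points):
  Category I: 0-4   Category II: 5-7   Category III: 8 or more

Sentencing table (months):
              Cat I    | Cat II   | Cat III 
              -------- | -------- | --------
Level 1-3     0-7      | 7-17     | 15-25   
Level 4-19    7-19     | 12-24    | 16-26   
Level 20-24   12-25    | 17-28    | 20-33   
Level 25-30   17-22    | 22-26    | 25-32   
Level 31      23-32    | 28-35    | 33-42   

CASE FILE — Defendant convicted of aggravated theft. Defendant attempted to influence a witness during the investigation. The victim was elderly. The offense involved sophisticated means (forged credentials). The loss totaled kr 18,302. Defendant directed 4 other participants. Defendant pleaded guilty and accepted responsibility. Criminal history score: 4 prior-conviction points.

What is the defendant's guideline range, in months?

Base offense level for aggravated theft: 27.
R1 applies: 27 − 2 = 25.
R2 applies: 25 + 1 = 26.
R3 does not apply.
R4 applies (level before this adjustment is 26 ≥ 25, so +3): 26 + 3 = 29.
R5 applies: 29 + 1 = 30.
R6 applies: 30 + 2 = 32.
R7 applies: 32 + 1 = 33.
Level 33 exceeds the maximum of 31; capped at 31.
Final offense level: 31.
Criminal history: 4 prior points → Category I (0-4).
Level 31 falls in the 31 band.
Grid: Level 31 × Category I = 23-32 months.

23-32 months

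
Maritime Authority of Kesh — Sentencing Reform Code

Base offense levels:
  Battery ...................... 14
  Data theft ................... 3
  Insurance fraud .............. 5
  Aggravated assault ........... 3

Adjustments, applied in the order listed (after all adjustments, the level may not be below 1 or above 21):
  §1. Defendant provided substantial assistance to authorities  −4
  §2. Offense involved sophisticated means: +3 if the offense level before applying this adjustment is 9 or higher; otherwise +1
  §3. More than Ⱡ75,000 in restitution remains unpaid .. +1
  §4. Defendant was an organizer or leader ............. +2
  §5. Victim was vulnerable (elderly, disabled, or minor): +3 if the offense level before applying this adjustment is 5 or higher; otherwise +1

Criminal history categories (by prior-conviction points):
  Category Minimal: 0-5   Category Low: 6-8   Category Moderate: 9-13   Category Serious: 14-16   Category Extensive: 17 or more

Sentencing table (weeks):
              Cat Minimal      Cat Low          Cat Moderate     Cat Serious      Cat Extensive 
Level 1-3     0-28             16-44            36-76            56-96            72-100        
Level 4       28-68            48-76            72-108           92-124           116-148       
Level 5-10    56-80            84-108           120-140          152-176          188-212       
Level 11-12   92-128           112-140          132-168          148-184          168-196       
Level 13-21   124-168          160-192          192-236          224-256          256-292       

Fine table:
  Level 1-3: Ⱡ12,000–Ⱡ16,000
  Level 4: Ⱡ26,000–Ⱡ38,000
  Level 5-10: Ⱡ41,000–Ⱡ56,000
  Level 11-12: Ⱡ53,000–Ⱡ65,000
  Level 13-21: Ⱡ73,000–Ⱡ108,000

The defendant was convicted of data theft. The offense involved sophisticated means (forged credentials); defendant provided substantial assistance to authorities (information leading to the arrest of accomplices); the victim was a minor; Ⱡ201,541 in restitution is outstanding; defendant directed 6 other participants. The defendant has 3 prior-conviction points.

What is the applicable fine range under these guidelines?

Ⱡ26,000–Ⱡ38,000

Base offense level for data theft: 3.
§1 applies: 3 − 4 = -1.
§2 applies (level before this adjustment is -1 < 9, so +1): -1 + 1 = 0.
§3 applies: 0 + 1 = 1.
§4 applies: 1 + 2 = 3.
§5 applies (level before this adjustment is 3 < 5, so +1): 3 + 1 = 4.
Final offense level: 4.
Level 4 falls in the 4 band.
Fine table: Level 4 → Ⱡ26,000–Ⱡ38,000.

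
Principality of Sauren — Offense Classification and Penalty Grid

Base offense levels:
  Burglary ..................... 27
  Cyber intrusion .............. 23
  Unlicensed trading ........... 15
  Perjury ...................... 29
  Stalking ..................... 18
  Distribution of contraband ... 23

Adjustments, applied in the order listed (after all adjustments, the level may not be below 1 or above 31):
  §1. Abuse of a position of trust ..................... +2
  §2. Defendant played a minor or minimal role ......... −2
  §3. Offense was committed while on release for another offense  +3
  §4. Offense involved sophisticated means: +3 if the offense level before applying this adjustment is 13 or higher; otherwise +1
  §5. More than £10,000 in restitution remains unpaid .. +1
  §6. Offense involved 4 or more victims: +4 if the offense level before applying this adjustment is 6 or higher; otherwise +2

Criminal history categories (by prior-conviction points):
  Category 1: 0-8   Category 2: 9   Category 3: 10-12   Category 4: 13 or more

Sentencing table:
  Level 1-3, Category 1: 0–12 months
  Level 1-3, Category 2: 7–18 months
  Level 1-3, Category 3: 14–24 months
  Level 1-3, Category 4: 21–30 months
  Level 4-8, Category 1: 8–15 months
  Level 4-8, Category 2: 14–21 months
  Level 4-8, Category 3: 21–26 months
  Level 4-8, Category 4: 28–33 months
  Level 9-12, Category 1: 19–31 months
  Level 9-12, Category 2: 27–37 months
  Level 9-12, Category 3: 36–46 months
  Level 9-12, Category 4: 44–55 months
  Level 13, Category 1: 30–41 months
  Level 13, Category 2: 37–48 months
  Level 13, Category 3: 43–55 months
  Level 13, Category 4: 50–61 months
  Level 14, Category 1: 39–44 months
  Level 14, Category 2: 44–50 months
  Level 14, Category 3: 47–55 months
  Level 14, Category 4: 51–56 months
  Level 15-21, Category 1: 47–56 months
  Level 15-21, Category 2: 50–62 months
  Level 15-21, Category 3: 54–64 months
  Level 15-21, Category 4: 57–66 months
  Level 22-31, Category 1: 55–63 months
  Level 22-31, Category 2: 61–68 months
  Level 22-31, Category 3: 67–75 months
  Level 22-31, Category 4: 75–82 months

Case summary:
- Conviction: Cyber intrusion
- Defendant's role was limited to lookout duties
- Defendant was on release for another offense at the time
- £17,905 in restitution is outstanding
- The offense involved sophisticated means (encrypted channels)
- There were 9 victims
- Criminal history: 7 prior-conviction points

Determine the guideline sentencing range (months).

Base offense level for cyber intrusion: 23.
§1 does not apply.
§2 applies: 23 − 2 = 21.
§3 applies: 21 + 3 = 24.
§4 applies (level before this adjustment is 24 ≥ 13, so +3): 24 + 3 = 27.
§5 applies: 27 + 1 = 28.
§6 applies (level before this adjustment is 28 ≥ 6, so +4): 28 + 4 = 32.
Level 32 exceeds the maximum of 31; capped at 31.
Final offense level: 31.
Criminal history: 7 prior points → Category 1 (0-8).
Level 31 falls in the 22-31 band.
Grid: Level 22-31 × Category 1 = 55-63 months.

55-63 months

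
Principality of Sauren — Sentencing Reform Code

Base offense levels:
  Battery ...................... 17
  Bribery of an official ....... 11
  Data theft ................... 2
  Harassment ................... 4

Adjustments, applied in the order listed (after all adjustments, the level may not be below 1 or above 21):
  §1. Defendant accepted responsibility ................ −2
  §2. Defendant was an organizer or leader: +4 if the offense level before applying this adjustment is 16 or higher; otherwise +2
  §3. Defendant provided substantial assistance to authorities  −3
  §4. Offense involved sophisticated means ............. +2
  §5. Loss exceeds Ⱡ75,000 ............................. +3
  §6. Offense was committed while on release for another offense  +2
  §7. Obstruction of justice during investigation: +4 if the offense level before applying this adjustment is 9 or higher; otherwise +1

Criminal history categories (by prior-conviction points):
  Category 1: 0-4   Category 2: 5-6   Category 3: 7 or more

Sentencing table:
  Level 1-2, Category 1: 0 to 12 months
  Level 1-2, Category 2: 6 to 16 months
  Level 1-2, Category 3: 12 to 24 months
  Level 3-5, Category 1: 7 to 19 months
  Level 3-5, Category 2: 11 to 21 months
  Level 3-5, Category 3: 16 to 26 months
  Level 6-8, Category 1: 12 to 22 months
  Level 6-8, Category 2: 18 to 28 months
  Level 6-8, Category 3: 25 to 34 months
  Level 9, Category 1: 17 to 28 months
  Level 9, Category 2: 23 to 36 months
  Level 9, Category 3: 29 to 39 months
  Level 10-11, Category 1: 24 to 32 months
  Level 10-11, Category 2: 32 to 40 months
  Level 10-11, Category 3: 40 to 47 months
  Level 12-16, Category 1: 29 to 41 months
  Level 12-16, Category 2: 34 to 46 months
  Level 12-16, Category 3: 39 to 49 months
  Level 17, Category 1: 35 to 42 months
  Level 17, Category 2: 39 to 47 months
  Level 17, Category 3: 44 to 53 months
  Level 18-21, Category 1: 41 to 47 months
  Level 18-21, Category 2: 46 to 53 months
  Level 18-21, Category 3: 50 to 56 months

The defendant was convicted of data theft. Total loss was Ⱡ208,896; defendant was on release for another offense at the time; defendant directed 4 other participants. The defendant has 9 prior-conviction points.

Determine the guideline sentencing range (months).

Base offense level for data theft: 2.
§2 applies (level before this adjustment is 2 < 16, so +2): 2 + 2 = 4.
§3 does not apply.
§5 applies: 4 + 3 = 7.
§6 applies: 7 + 2 = 9.
§7 does not apply.
Final offense level: 9.
Criminal history: 9 prior points → Category 3 (7+).
Level 9 falls in the 9 band.
Grid: Level 9 × Category 3 = 29-39 months.

29-39 months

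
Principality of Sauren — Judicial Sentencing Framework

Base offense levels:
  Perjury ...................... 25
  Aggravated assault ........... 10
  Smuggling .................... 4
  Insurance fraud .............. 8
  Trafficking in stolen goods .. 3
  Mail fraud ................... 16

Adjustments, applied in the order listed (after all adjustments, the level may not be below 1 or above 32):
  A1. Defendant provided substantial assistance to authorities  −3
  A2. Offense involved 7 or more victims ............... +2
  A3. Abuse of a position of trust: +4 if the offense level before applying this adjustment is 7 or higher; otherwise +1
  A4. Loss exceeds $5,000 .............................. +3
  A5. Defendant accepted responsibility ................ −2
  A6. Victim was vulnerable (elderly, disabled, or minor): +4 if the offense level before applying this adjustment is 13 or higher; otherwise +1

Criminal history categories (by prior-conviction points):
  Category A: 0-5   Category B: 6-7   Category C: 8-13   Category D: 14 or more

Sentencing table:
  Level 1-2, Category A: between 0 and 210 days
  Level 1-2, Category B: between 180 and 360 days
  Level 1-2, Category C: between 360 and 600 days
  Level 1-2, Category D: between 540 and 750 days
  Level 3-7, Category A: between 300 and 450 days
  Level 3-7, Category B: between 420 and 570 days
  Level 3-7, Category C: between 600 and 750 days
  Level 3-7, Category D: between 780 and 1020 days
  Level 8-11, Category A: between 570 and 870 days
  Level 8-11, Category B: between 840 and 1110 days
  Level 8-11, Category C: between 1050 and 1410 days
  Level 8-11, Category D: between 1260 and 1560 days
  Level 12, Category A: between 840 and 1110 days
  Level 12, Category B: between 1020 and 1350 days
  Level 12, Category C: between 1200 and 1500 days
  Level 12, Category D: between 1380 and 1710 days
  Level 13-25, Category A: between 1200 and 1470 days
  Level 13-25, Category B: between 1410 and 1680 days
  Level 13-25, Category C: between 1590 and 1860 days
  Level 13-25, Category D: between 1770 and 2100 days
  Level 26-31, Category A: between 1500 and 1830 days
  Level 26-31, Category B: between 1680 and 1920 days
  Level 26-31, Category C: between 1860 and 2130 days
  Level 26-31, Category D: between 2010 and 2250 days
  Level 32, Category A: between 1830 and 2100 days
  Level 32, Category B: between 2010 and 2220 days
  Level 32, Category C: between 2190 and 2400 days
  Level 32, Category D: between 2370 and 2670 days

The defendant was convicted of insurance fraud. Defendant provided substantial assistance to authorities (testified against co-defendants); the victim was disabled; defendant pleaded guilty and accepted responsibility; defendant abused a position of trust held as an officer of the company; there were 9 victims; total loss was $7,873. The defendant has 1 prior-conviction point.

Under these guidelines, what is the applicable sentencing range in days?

1200-1470 days

Base offense level for insurance fraud: 8.
A1 applies: 8 − 3 = 5.
A2 applies: 5 + 2 = 7.
A3 applies (level before this adjustment is 7 ≥ 7, so +4): 7 + 4 = 11.
A4 applies: 11 + 3 = 14.
A5 applies: 14 − 2 = 12.
A6 applies (level before this adjustment is 12 < 13, so +1): 12 + 1 = 13.
Final offense level: 13.
Criminal history: 1 prior point → Category A (0-5).
Level 13 falls in the 13-25 band.
Grid: Level 13-25 × Category A = 1200-1470 days.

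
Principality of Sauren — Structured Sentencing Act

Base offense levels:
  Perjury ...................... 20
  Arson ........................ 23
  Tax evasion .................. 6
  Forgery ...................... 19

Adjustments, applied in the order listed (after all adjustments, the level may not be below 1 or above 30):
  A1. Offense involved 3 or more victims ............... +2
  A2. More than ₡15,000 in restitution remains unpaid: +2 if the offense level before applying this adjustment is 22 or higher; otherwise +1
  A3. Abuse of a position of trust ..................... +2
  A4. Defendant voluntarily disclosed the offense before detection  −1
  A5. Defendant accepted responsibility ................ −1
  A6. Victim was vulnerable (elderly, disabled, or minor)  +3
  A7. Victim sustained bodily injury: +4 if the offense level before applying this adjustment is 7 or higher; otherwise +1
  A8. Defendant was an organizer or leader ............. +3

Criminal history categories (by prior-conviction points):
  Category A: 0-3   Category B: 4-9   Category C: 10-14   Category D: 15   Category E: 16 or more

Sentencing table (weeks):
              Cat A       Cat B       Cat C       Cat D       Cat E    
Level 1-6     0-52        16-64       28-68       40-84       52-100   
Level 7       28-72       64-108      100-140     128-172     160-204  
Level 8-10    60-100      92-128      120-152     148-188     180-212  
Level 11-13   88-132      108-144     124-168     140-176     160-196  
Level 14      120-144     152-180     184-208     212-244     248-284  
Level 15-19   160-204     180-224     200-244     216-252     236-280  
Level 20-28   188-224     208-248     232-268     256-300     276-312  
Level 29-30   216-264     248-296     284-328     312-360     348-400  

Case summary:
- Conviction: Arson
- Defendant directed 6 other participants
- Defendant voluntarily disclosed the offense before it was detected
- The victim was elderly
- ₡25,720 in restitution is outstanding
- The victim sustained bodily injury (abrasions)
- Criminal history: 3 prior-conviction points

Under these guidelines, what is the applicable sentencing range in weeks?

Base offense level for arson: 23.
A2 applies (level before this adjustment is 23 ≥ 22, so +2): 23 + 2 = 25.
A4 applies: 25 − 1 = 24.
A6 applies: 24 + 3 = 27.
A7 applies (level before this adjustment is 27 ≥ 7, so +4): 27 + 4 = 31.
A8 applies: 31 + 3 = 34.
Level 34 exceeds the maximum of 30; capped at 30.
Final offense level: 30.
Criminal history: 3 prior points → Category A (0-3).
Level 30 falls in the 29-30 band.
Grid: Level 29-30 × Category A = 216-264 weeks.

216-264 weeks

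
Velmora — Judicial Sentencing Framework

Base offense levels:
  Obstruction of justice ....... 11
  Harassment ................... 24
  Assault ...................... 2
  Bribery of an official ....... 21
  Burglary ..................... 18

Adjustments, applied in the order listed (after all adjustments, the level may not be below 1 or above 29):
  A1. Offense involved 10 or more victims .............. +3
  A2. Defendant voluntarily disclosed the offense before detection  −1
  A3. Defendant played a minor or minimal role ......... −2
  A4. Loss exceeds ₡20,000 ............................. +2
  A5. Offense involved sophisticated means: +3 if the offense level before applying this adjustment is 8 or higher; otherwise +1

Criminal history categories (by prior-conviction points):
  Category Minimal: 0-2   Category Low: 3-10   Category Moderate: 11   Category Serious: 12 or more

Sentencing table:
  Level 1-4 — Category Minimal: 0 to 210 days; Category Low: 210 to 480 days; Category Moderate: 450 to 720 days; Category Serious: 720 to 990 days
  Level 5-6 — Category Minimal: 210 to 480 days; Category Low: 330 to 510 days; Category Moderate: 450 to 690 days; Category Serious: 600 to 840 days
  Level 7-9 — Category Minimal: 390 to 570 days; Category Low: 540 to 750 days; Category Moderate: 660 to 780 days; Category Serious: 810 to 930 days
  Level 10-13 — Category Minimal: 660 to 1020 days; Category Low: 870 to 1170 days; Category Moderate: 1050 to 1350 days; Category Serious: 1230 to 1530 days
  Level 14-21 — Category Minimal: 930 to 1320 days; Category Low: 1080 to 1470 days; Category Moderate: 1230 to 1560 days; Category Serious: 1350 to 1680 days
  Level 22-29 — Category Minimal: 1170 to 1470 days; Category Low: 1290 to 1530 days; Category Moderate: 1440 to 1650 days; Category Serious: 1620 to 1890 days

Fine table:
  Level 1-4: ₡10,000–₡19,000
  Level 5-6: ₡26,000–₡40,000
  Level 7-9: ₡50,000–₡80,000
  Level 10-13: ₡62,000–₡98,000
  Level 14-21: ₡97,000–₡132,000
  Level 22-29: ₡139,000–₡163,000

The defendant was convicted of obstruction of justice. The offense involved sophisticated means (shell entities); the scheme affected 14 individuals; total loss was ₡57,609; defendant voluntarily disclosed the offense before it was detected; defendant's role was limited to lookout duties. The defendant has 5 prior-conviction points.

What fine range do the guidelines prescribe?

₡97,000–₡132,000

Base offense level for obstruction of justice: 11.
A1 applies: 11 + 3 = 14.
A2 applies: 14 − 1 = 13.
A3 applies: 13 − 2 = 11.
A4 applies: 11 + 2 = 13.
A5 applies (level before this adjustment is 13 ≥ 8, so +3): 13 + 3 = 16.
Final offense level: 16.
Level 16 falls in the 14-21 band.
Fine table: Level 14-21 → ₡97,000–₡132,000.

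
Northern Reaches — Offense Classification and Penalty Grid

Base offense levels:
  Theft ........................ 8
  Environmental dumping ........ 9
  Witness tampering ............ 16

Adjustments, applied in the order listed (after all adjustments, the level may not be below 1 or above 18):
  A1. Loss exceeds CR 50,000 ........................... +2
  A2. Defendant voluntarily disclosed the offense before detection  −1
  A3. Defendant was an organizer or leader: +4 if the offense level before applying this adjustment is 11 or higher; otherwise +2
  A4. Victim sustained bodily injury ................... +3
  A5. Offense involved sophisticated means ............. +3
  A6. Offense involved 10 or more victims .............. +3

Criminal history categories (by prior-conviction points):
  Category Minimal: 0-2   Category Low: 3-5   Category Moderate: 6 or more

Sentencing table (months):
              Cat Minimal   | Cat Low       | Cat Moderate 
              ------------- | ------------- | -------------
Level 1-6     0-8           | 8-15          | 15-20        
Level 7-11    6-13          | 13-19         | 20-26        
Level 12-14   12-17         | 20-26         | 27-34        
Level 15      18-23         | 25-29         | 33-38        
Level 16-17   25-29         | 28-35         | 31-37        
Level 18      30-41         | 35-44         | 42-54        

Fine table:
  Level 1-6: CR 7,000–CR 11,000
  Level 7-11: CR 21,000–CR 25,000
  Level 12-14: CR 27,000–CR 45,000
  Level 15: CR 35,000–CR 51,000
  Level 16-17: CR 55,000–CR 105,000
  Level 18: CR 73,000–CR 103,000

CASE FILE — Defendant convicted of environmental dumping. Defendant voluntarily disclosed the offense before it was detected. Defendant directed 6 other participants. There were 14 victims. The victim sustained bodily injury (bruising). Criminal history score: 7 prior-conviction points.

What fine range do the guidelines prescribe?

CR 55,000–CR 105,000

Base offense level for environmental dumping: 9.
A2 applies: 9 − 1 = 8.
A3 applies (level before this adjustment is 8 < 11, so +2): 8 + 2 = 10.
A4 applies: 10 + 3 = 13.
A6 applies: 13 + 3 = 16.
Final offense level: 16.
Level 16 falls in the 16-17 band.
Fine table: Level 16-17 → CR 55,000–CR 105,000.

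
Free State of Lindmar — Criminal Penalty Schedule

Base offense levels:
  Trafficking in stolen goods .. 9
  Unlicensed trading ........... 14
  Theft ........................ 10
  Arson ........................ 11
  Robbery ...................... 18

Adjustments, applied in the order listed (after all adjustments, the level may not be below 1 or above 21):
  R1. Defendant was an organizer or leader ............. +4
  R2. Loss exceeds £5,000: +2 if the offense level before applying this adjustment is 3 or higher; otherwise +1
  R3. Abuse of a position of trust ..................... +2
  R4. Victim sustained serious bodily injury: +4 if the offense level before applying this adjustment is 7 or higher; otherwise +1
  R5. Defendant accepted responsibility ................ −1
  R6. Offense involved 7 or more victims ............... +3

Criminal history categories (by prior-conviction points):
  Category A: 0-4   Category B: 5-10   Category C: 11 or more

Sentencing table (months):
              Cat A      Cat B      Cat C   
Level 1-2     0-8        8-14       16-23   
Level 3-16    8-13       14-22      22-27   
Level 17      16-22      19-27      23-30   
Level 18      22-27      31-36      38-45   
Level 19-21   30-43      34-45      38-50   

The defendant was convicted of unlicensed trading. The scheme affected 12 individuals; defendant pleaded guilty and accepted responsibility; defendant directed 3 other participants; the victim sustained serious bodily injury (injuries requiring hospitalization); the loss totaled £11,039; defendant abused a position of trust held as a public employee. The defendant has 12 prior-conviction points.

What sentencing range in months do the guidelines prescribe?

38-50 months

Base offense level for unlicensed trading: 14.
R1 applies: 14 + 4 = 18.
R2 applies (level before this adjustment is 18 ≥ 3, so +2): 18 + 2 = 20.
R3 applies: 20 + 2 = 22.
R4 applies (level before this adjustment is 22 ≥ 7, so +4): 22 + 4 = 26.
R5 applies: 26 − 1 = 25.
R6 applies: 25 + 3 = 28.
Level 28 exceeds the maximum of 21; capped at 21.
Final offense level: 21.
Criminal history: 12 prior points → Category C (11+).
Level 21 falls in the 19-21 band.
Grid: Level 19-21 × Category C = 38-50 months.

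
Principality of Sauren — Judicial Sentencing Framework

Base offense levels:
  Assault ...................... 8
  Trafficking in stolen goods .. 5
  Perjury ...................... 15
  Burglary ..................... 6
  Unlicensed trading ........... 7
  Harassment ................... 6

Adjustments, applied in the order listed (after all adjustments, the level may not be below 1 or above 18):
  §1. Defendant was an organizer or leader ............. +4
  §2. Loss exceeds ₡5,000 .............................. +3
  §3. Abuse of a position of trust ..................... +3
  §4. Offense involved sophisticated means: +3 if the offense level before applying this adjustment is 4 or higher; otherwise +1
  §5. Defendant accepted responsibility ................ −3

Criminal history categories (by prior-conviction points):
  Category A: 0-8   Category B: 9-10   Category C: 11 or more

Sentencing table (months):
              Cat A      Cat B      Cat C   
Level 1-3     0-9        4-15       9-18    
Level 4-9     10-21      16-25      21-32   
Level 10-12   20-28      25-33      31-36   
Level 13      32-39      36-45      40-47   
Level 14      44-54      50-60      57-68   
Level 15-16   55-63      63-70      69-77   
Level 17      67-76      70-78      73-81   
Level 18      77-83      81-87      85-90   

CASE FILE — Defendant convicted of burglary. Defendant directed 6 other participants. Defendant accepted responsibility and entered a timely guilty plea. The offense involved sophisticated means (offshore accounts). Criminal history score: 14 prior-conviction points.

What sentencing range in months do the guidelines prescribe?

31-36 months

Base offense level for burglary: 6.
§1 applies: 6 + 4 = 10.
§3 does not apply.
§4 applies (level before this adjustment is 10 ≥ 4, so +3): 10 + 3 = 13.
§5 applies: 13 − 3 = 10.
Final offense level: 10.
Criminal history: 14 prior points → Category C (11+).
Level 10 falls in the 10-12 band.
Grid: Level 10-12 × Category C = 31-36 months.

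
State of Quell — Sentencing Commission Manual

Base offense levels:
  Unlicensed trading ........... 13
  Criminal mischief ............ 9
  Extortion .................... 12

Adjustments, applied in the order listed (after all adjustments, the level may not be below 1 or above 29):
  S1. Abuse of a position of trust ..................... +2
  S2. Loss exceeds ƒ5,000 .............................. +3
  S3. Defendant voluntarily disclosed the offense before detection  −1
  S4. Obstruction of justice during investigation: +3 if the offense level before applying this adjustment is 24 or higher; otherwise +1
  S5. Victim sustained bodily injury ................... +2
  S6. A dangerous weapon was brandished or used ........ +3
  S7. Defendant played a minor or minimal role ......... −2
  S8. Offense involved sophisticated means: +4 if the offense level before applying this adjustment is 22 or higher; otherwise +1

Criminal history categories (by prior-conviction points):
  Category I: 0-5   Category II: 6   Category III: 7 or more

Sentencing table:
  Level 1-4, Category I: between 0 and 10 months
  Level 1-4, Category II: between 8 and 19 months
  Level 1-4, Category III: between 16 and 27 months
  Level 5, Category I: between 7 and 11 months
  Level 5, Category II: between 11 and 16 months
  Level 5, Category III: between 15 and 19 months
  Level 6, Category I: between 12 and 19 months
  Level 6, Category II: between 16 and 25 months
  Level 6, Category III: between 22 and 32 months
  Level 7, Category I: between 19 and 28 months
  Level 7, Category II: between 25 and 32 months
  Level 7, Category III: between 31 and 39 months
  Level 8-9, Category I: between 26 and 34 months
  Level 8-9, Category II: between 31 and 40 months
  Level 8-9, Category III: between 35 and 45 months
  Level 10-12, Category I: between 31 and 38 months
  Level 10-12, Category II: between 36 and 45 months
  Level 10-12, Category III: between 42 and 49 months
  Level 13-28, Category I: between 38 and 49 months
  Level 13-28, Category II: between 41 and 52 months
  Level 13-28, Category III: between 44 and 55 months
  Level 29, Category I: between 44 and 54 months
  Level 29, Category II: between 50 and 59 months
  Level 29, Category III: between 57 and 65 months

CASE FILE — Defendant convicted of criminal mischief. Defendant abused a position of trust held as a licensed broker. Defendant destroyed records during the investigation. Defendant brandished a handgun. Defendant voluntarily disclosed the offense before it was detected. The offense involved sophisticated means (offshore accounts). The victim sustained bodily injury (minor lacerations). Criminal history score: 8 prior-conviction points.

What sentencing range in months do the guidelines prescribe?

44-55 months

Base offense level for criminal mischief: 9.
S1 applies: 9 + 2 = 11.
S3 applies: 11 − 1 = 10.
S4 applies (level before this adjustment is 10 < 24, so +1): 10 + 1 = 11.
S5 applies: 11 + 2 = 13.
S6 applies: 13 + 3 = 16.
S8 applies (level before this adjustment is 16 < 22, so +1): 16 + 1 = 17.
Final offense level: 17.
Criminal history: 8 prior points → Category III (7+).
Level 17 falls in the 13-28 band.
Grid: Level 13-28 × Category III = 44-55 months.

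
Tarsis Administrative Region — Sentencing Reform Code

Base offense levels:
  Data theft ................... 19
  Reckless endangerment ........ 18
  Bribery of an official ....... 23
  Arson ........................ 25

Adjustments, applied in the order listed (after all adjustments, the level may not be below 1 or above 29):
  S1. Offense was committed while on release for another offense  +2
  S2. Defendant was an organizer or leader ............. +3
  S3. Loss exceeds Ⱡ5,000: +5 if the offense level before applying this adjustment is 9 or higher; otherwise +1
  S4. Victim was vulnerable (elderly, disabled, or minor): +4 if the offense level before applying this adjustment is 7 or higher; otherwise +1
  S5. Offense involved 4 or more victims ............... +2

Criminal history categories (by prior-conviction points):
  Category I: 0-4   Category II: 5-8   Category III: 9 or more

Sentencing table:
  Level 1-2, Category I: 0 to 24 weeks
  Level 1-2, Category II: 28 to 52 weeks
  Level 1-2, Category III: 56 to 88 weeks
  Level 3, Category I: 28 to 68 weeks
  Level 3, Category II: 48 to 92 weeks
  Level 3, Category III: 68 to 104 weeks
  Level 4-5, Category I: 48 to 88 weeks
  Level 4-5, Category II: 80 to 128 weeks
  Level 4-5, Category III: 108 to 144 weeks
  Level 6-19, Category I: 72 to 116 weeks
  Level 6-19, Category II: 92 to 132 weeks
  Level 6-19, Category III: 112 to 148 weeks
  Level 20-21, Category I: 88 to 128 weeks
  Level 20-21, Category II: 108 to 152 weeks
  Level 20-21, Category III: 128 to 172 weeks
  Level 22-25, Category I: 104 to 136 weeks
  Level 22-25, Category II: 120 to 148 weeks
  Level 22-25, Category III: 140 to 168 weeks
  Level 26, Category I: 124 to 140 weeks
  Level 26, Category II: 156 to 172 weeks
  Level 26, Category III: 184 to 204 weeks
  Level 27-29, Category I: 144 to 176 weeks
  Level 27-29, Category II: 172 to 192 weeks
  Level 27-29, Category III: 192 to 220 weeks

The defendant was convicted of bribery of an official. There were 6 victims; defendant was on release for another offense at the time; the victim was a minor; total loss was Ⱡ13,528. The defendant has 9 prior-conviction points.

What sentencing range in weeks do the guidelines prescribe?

192-220 weeks

Base offense level for bribery of an official: 23.
S1 applies: 23 + 2 = 25.
S3 applies (level before this adjustment is 25 ≥ 9, so +5): 25 + 5 = 30.
S4 applies (level before this adjustment is 30 ≥ 7, so +4): 30 + 4 = 34.
S5 applies: 34 + 2 = 36.
Level 36 exceeds the maximum of 29; capped at 29.
Final offense level: 29.
Criminal history: 9 prior points → Category III (9+).
Level 29 falls in the 27-29 band.
Grid: Level 27-29 × Category III = 192-220 weeks.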